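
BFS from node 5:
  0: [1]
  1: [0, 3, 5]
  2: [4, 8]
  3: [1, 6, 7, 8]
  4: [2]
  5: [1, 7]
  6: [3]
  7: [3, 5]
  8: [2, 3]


Visit 5, enqueue [1, 7]
Visit 1, enqueue [0, 3]
Visit 7, enqueue []
Visit 0, enqueue []
Visit 3, enqueue [6, 8]
Visit 6, enqueue []
Visit 8, enqueue [2]
Visit 2, enqueue [4]
Visit 4, enqueue []

BFS order: [5, 1, 7, 0, 3, 6, 8, 2, 4]


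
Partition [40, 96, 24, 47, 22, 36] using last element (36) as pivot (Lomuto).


Pivot: 36
  24 <= 36: swap -> [24, 96, 40, 47, 22, 36]
  22 <= 36: swap -> [24, 22, 40, 47, 96, 36]
Place pivot at 2: [24, 22, 36, 47, 96, 40]

Partitioned: [24, 22, 36, 47, 96, 40]


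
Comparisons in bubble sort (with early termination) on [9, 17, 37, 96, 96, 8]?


Algorithm: bubble sort (with early termination)
Input: [9, 17, 37, 96, 96, 8]
Sorted: [8, 9, 17, 37, 96, 96]

15


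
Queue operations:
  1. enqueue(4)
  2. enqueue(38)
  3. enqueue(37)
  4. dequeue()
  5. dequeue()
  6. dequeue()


enqueue(4) -> [4]
enqueue(38) -> [4, 38]
enqueue(37) -> [4, 38, 37]
dequeue()->4, [38, 37]
dequeue()->38, [37]
dequeue()->37, []

Final queue: []


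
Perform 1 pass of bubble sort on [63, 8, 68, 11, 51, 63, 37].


Initial: [63, 8, 68, 11, 51, 63, 37]
Pass 1: [8, 63, 11, 51, 63, 37, 68] (5 swaps)

After 1 pass: [8, 63, 11, 51, 63, 37, 68]


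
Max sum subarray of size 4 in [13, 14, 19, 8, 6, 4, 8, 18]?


[0:4]: 54
[1:5]: 47
[2:6]: 37
[3:7]: 26
[4:8]: 36

Max: 54 at [0:4]


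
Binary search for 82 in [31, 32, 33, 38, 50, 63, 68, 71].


Step 1: lo=0, hi=7, mid=3, val=38
Step 2: lo=4, hi=7, mid=5, val=63
Step 3: lo=6, hi=7, mid=6, val=68
Step 4: lo=7, hi=7, mid=7, val=71

Not found


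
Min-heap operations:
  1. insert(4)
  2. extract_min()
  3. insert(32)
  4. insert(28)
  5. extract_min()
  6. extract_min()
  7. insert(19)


insert(4) -> [4]
extract_min()->4, []
insert(32) -> [32]
insert(28) -> [28, 32]
extract_min()->28, [32]
extract_min()->32, []
insert(19) -> [19]

Final heap: [19]


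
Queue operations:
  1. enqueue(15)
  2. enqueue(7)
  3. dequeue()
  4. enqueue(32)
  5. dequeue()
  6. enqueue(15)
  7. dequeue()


enqueue(15) -> [15]
enqueue(7) -> [15, 7]
dequeue()->15, [7]
enqueue(32) -> [7, 32]
dequeue()->7, [32]
enqueue(15) -> [32, 15]
dequeue()->32, [15]

Final queue: [15]


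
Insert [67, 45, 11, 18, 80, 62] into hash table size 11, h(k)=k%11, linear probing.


Insert 67: h=1 -> slot 1
Insert 45: h=1, 1 probes -> slot 2
Insert 11: h=0 -> slot 0
Insert 18: h=7 -> slot 7
Insert 80: h=3 -> slot 3
Insert 62: h=7, 1 probes -> slot 8

Table: [11, 67, 45, 80, None, None, None, 18, 62, None, None]


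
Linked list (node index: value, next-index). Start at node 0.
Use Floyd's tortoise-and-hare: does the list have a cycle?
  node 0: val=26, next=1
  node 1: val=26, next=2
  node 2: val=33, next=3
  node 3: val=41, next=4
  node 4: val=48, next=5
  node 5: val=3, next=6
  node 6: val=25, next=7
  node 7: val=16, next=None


Floyd's tortoise (slow, +1) and hare (fast, +2):
  init: slow=0, fast=0
  step 1: slow=1, fast=2
  step 2: slow=2, fast=4
  step 3: slow=3, fast=6
  step 4: fast 6->7->None, no cycle

Cycle: no


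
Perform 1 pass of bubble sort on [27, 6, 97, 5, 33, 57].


Initial: [27, 6, 97, 5, 33, 57]
Pass 1: [6, 27, 5, 33, 57, 97] (4 swaps)

After 1 pass: [6, 27, 5, 33, 57, 97]


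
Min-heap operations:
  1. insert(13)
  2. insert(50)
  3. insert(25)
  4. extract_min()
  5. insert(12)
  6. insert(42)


insert(13) -> [13]
insert(50) -> [13, 50]
insert(25) -> [13, 50, 25]
extract_min()->13, [25, 50]
insert(12) -> [12, 50, 25]
insert(42) -> [12, 42, 25, 50]

Final heap: [12, 42, 25, 50]


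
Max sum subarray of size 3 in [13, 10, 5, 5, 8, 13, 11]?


[0:3]: 28
[1:4]: 20
[2:5]: 18
[3:6]: 26
[4:7]: 32

Max: 32 at [4:7]


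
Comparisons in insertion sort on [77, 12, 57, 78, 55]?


Algorithm: insertion sort
Input: [77, 12, 57, 78, 55]
Sorted: [12, 55, 57, 77, 78]

8


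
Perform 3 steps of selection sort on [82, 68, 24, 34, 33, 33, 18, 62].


Initial: [82, 68, 24, 34, 33, 33, 18, 62]
Step 1: min=18 at 6
  Swap: [18, 68, 24, 34, 33, 33, 82, 62]
Step 2: min=24 at 2
  Swap: [18, 24, 68, 34, 33, 33, 82, 62]
Step 3: min=33 at 4
  Swap: [18, 24, 33, 34, 68, 33, 82, 62]

After 3 steps: [18, 24, 33, 34, 68, 33, 82, 62]


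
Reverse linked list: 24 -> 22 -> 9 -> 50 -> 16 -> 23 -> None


Step 1: curr=24, set curr.next=prev(None) | reversed so far: 24
Step 2: curr=22, set curr.next=prev(24) | reversed so far: 22 -> 24
Step 3: curr=9, set curr.next=prev(22) | reversed so far: 9 -> 22 -> 24
Step 4: curr=50, set curr.next=prev(9) | reversed so far: 50 -> 9 -> 22 -> 24
Step 5: curr=16, set curr.next=prev(50) | reversed so far: 16 -> 50 -> 9 -> 22 -> 24
Step 6: curr=23, set curr.next=prev(16) | reversed so far: 23 -> 16 -> 50 -> 9 -> 22 -> 24

23 -> 16 -> 50 -> 9 -> 22 -> 24 -> None


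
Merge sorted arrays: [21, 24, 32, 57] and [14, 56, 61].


Take 14 from B
Take 21 from A
Take 24 from A
Take 32 from A
Take 56 from B
Take 57 from A

Merged: [14, 21, 24, 32, 56, 57, 61]


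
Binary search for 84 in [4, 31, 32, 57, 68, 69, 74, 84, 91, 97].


Step 1: lo=0, hi=9, mid=4, val=68
Step 2: lo=5, hi=9, mid=7, val=84

Found at index 7


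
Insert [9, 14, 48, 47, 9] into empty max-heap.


Insert 9: [9]
Insert 14: [14, 9]
Insert 48: [48, 9, 14]
Insert 47: [48, 47, 14, 9]
Insert 9: [48, 47, 14, 9, 9]

Final heap: [48, 47, 14, 9, 9]


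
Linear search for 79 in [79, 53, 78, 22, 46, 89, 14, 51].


i=0: 79==79 found!

Found at 0, 1 comps


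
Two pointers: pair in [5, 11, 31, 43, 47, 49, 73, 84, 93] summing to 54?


lo=0(5)+hi=8(93)=98
lo=0(5)+hi=7(84)=89
lo=0(5)+hi=6(73)=78
lo=0(5)+hi=5(49)=54

Yes: 5+49=54


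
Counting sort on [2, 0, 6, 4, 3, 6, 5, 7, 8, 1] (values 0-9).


Input: [2, 0, 6, 4, 3, 6, 5, 7, 8, 1]
Counts: [1, 1, 1, 1, 1, 1, 2, 1, 1, 0]

Sorted: [0, 1, 2, 3, 4, 5, 6, 6, 7, 8]


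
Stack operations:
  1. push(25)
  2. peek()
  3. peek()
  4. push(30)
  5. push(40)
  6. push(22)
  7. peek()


push(25) -> [25]
peek()->25
peek()->25
push(30) -> [25, 30]
push(40) -> [25, 30, 40]
push(22) -> [25, 30, 40, 22]
peek()->22

Final stack: [25, 30, 40, 22]


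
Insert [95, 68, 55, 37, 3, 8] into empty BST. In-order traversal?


Insert 95: root
Insert 68: L from 95
Insert 55: L from 95 -> L from 68
Insert 37: L from 95 -> L from 68 -> L from 55
Insert 3: L from 95 -> L from 68 -> L from 55 -> L from 37
Insert 8: L from 95 -> L from 68 -> L from 55 -> L from 37 -> R from 3

In-order: [3, 8, 37, 55, 68, 95]


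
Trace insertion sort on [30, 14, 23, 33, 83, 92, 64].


Initial: [30, 14, 23, 33, 83, 92, 64]
Insert 14: [14, 30, 23, 33, 83, 92, 64]
Insert 23: [14, 23, 30, 33, 83, 92, 64]
Insert 33: [14, 23, 30, 33, 83, 92, 64]
Insert 83: [14, 23, 30, 33, 83, 92, 64]
Insert 92: [14, 23, 30, 33, 83, 92, 64]
Insert 64: [14, 23, 30, 33, 64, 83, 92]

Sorted: [14, 23, 30, 33, 64, 83, 92]


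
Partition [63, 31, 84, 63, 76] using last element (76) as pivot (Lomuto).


Pivot: 76
  63 <= 76: advance i (no swap)
  31 <= 76: advance i (no swap)
  63 <= 76: swap -> [63, 31, 63, 84, 76]
Place pivot at 3: [63, 31, 63, 76, 84]

Partitioned: [63, 31, 63, 76, 84]


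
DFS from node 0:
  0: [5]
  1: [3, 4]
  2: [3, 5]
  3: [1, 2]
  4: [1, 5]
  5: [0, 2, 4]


Visit 0, push [5]
Visit 5, push [4, 2]
Visit 2, push [3]
Visit 3, push [1]
Visit 1, push [4]
Visit 4, push []

DFS order: [0, 5, 2, 3, 1, 4]


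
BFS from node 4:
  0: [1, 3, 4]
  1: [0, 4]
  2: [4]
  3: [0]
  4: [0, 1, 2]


Visit 4, enqueue [0, 1, 2]
Visit 0, enqueue [3]
Visit 1, enqueue []
Visit 2, enqueue []
Visit 3, enqueue []

BFS order: [4, 0, 1, 2, 3]


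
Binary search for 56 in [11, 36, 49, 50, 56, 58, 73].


Step 1: lo=0, hi=6, mid=3, val=50
Step 2: lo=4, hi=6, mid=5, val=58
Step 3: lo=4, hi=4, mid=4, val=56

Found at index 4


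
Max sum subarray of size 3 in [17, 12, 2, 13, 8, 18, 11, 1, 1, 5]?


[0:3]: 31
[1:4]: 27
[2:5]: 23
[3:6]: 39
[4:7]: 37
[5:8]: 30
[6:9]: 13
[7:10]: 7

Max: 39 at [3:6]


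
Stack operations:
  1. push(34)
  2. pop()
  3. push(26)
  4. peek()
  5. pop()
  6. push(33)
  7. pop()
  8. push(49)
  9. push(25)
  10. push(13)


push(34) -> [34]
pop()->34, []
push(26) -> [26]
peek()->26
pop()->26, []
push(33) -> [33]
pop()->33, []
push(49) -> [49]
push(25) -> [49, 25]
push(13) -> [49, 25, 13]

Final stack: [49, 25, 13]


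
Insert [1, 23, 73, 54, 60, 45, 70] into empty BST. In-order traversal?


Insert 1: root
Insert 23: R from 1
Insert 73: R from 1 -> R from 23
Insert 54: R from 1 -> R from 23 -> L from 73
Insert 60: R from 1 -> R from 23 -> L from 73 -> R from 54
Insert 45: R from 1 -> R from 23 -> L from 73 -> L from 54
Insert 70: R from 1 -> R from 23 -> L from 73 -> R from 54 -> R from 60

In-order: [1, 23, 45, 54, 60, 70, 73]


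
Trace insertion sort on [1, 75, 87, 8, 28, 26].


Initial: [1, 75, 87, 8, 28, 26]
Insert 75: [1, 75, 87, 8, 28, 26]
Insert 87: [1, 75, 87, 8, 28, 26]
Insert 8: [1, 8, 75, 87, 28, 26]
Insert 28: [1, 8, 28, 75, 87, 26]
Insert 26: [1, 8, 26, 28, 75, 87]

Sorted: [1, 8, 26, 28, 75, 87]


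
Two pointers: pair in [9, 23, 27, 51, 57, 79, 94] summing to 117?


lo=0(9)+hi=6(94)=103
lo=1(23)+hi=6(94)=117

Yes: 23+94=117


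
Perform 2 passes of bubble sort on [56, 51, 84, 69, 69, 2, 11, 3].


Initial: [56, 51, 84, 69, 69, 2, 11, 3]
Pass 1: [51, 56, 69, 69, 2, 11, 3, 84] (6 swaps)
Pass 2: [51, 56, 69, 2, 11, 3, 69, 84] (3 swaps)

After 2 passes: [51, 56, 69, 2, 11, 3, 69, 84]


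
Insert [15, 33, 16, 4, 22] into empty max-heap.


Insert 15: [15]
Insert 33: [33, 15]
Insert 16: [33, 15, 16]
Insert 4: [33, 15, 16, 4]
Insert 22: [33, 22, 16, 4, 15]

Final heap: [33, 22, 16, 4, 15]


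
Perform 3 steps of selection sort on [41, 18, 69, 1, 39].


Initial: [41, 18, 69, 1, 39]
Step 1: min=1 at 3
  Swap: [1, 18, 69, 41, 39]
Step 2: min=18 at 1
  Swap: [1, 18, 69, 41, 39]
Step 3: min=39 at 4
  Swap: [1, 18, 39, 41, 69]

After 3 steps: [1, 18, 39, 41, 69]


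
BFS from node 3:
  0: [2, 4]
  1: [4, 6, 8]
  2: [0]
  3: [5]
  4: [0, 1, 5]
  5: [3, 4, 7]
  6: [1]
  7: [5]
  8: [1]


Visit 3, enqueue [5]
Visit 5, enqueue [4, 7]
Visit 4, enqueue [0, 1]
Visit 7, enqueue []
Visit 0, enqueue [2]
Visit 1, enqueue [6, 8]
Visit 2, enqueue []
Visit 6, enqueue []
Visit 8, enqueue []

BFS order: [3, 5, 4, 7, 0, 1, 2, 6, 8]


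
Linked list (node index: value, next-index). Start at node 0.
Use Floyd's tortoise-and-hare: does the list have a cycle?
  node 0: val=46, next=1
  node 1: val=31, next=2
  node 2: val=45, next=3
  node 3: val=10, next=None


Floyd's tortoise (slow, +1) and hare (fast, +2):
  init: slow=0, fast=0
  step 1: slow=1, fast=2
  step 2: fast 2->3->None, no cycle

Cycle: no


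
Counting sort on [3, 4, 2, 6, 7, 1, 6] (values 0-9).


Input: [3, 4, 2, 6, 7, 1, 6]
Counts: [0, 1, 1, 1, 1, 0, 2, 1, 0, 0]

Sorted: [1, 2, 3, 4, 6, 6, 7]


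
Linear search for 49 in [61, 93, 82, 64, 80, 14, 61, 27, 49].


i=0: 61!=49
i=1: 93!=49
i=2: 82!=49
i=3: 64!=49
i=4: 80!=49
i=5: 14!=49
i=6: 61!=49
i=7: 27!=49
i=8: 49==49 found!

Found at 8, 9 comps


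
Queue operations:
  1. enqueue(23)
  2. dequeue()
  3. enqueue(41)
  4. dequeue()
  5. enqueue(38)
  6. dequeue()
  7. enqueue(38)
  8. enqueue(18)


enqueue(23) -> [23]
dequeue()->23, []
enqueue(41) -> [41]
dequeue()->41, []
enqueue(38) -> [38]
dequeue()->38, []
enqueue(38) -> [38]
enqueue(18) -> [38, 18]

Final queue: [38, 18]


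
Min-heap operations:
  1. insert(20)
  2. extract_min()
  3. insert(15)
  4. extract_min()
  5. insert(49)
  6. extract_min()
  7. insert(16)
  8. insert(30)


insert(20) -> [20]
extract_min()->20, []
insert(15) -> [15]
extract_min()->15, []
insert(49) -> [49]
extract_min()->49, []
insert(16) -> [16]
insert(30) -> [16, 30]

Final heap: [16, 30]


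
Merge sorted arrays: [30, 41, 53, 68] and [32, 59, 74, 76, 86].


Take 30 from A
Take 32 from B
Take 41 from A
Take 53 from A
Take 59 from B
Take 68 from A

Merged: [30, 32, 41, 53, 59, 68, 74, 76, 86]


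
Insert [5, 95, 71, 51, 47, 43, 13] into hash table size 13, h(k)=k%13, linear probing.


Insert 5: h=5 -> slot 5
Insert 95: h=4 -> slot 4
Insert 71: h=6 -> slot 6
Insert 51: h=12 -> slot 12
Insert 47: h=8 -> slot 8
Insert 43: h=4, 3 probes -> slot 7
Insert 13: h=0 -> slot 0

Table: [13, None, None, None, 95, 5, 71, 43, 47, None, None, None, 51]


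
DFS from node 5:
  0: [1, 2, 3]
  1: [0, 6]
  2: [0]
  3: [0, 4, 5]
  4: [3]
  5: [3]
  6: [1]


Visit 5, push [3]
Visit 3, push [4, 0]
Visit 0, push [2, 1]
Visit 1, push [6]
Visit 6, push []
Visit 2, push []
Visit 4, push []

DFS order: [5, 3, 0, 1, 6, 2, 4]


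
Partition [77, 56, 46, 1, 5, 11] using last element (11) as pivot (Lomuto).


Pivot: 11
  1 <= 11: swap -> [1, 56, 46, 77, 5, 11]
  5 <= 11: swap -> [1, 5, 46, 77, 56, 11]
Place pivot at 2: [1, 5, 11, 77, 56, 46]

Partitioned: [1, 5, 11, 77, 56, 46]


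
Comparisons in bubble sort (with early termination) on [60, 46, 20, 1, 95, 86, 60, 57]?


Algorithm: bubble sort (with early termination)
Input: [60, 46, 20, 1, 95, 86, 60, 57]
Sorted: [1, 20, 46, 57, 60, 60, 86, 95]

25


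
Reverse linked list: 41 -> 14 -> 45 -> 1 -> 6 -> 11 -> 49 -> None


Step 1: curr=41, set curr.next=prev(None) | reversed so far: 41
Step 2: curr=14, set curr.next=prev(41) | reversed so far: 14 -> 41
Step 3: curr=45, set curr.next=prev(14) | reversed so far: 45 -> 14 -> 41
Step 4: curr=1, set curr.next=prev(45) | reversed so far: 1 -> 45 -> 14 -> 41
Step 5: curr=6, set curr.next=prev(1) | reversed so far: 6 -> 1 -> 45 -> 14 -> 41
Step 6: curr=11, set curr.next=prev(6) | reversed so far: 11 -> 6 -> 1 -> 45 -> 14 -> 41
Step 7: curr=49, set curr.next=prev(11) | reversed so far: 49 -> 11 -> 6 -> 1 -> 45 -> 14 -> 41

49 -> 11 -> 6 -> 1 -> 45 -> 14 -> 41 -> None


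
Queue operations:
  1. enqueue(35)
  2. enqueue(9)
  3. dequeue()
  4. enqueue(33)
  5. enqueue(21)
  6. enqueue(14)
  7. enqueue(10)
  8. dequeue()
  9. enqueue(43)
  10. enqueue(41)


enqueue(35) -> [35]
enqueue(9) -> [35, 9]
dequeue()->35, [9]
enqueue(33) -> [9, 33]
enqueue(21) -> [9, 33, 21]
enqueue(14) -> [9, 33, 21, 14]
enqueue(10) -> [9, 33, 21, 14, 10]
dequeue()->9, [33, 21, 14, 10]
enqueue(43) -> [33, 21, 14, 10, 43]
enqueue(41) -> [33, 21, 14, 10, 43, 41]

Final queue: [33, 21, 14, 10, 43, 41]


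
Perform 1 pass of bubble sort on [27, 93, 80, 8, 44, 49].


Initial: [27, 93, 80, 8, 44, 49]
Pass 1: [27, 80, 8, 44, 49, 93] (4 swaps)

After 1 pass: [27, 80, 8, 44, 49, 93]


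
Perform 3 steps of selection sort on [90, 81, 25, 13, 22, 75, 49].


Initial: [90, 81, 25, 13, 22, 75, 49]
Step 1: min=13 at 3
  Swap: [13, 81, 25, 90, 22, 75, 49]
Step 2: min=22 at 4
  Swap: [13, 22, 25, 90, 81, 75, 49]
Step 3: min=25 at 2
  Swap: [13, 22, 25, 90, 81, 75, 49]

After 3 steps: [13, 22, 25, 90, 81, 75, 49]


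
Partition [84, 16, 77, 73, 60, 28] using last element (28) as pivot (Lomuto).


Pivot: 28
  16 <= 28: swap -> [16, 84, 77, 73, 60, 28]
Place pivot at 1: [16, 28, 77, 73, 60, 84]

Partitioned: [16, 28, 77, 73, 60, 84]


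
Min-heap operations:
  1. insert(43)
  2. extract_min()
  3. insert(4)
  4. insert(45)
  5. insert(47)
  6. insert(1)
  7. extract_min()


insert(43) -> [43]
extract_min()->43, []
insert(4) -> [4]
insert(45) -> [4, 45]
insert(47) -> [4, 45, 47]
insert(1) -> [1, 4, 47, 45]
extract_min()->1, [4, 45, 47]

Final heap: [4, 45, 47]


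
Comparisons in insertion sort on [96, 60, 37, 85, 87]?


Algorithm: insertion sort
Input: [96, 60, 37, 85, 87]
Sorted: [37, 60, 85, 87, 96]

7


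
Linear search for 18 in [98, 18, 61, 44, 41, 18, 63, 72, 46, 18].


i=0: 98!=18
i=1: 18==18 found!

Found at 1, 2 comps


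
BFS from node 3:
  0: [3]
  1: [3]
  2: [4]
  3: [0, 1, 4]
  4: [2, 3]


Visit 3, enqueue [0, 1, 4]
Visit 0, enqueue []
Visit 1, enqueue []
Visit 4, enqueue [2]
Visit 2, enqueue []

BFS order: [3, 0, 1, 4, 2]


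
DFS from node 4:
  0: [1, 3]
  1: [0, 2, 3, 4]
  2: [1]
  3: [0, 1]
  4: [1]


Visit 4, push [1]
Visit 1, push [3, 2, 0]
Visit 0, push [3]
Visit 3, push []
Visit 2, push []

DFS order: [4, 1, 0, 3, 2]


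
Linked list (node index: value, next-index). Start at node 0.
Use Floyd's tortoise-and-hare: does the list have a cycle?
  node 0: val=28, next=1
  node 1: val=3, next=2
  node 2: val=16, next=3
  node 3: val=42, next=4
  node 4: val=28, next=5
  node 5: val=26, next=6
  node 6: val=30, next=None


Floyd's tortoise (slow, +1) and hare (fast, +2):
  init: slow=0, fast=0
  step 1: slow=1, fast=2
  step 2: slow=2, fast=4
  step 3: slow=3, fast=6
  step 4: fast -> None, no cycle

Cycle: no


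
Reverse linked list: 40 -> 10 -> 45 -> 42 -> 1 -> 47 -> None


Step 1: curr=40, set curr.next=prev(None) | reversed so far: 40
Step 2: curr=10, set curr.next=prev(40) | reversed so far: 10 -> 40
Step 3: curr=45, set curr.next=prev(10) | reversed so far: 45 -> 10 -> 40
Step 4: curr=42, set curr.next=prev(45) | reversed so far: 42 -> 45 -> 10 -> 40
Step 5: curr=1, set curr.next=prev(42) | reversed so far: 1 -> 42 -> 45 -> 10 -> 40
Step 6: curr=47, set curr.next=prev(1) | reversed so far: 47 -> 1 -> 42 -> 45 -> 10 -> 40

47 -> 1 -> 42 -> 45 -> 10 -> 40 -> None


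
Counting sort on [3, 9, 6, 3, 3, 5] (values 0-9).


Input: [3, 9, 6, 3, 3, 5]
Counts: [0, 0, 0, 3, 0, 1, 1, 0, 0, 1]

Sorted: [3, 3, 3, 5, 6, 9]


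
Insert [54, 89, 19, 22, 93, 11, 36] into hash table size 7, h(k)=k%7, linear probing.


Insert 54: h=5 -> slot 5
Insert 89: h=5, 1 probes -> slot 6
Insert 19: h=5, 2 probes -> slot 0
Insert 22: h=1 -> slot 1
Insert 93: h=2 -> slot 2
Insert 11: h=4 -> slot 4
Insert 36: h=1, 2 probes -> slot 3

Table: [19, 22, 93, 36, 11, 54, 89]


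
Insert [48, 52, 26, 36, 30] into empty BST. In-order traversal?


Insert 48: root
Insert 52: R from 48
Insert 26: L from 48
Insert 36: L from 48 -> R from 26
Insert 30: L from 48 -> R from 26 -> L from 36

In-order: [26, 30, 36, 48, 52]


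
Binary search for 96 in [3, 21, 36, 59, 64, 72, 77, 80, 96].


Step 1: lo=0, hi=8, mid=4, val=64
Step 2: lo=5, hi=8, mid=6, val=77
Step 3: lo=7, hi=8, mid=7, val=80
Step 4: lo=8, hi=8, mid=8, val=96

Found at index 8


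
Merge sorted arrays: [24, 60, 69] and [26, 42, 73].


Take 24 from A
Take 26 from B
Take 42 from B
Take 60 from A
Take 69 from A

Merged: [24, 26, 42, 60, 69, 73]


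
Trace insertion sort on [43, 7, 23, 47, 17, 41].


Initial: [43, 7, 23, 47, 17, 41]
Insert 7: [7, 43, 23, 47, 17, 41]
Insert 23: [7, 23, 43, 47, 17, 41]
Insert 47: [7, 23, 43, 47, 17, 41]
Insert 17: [7, 17, 23, 43, 47, 41]
Insert 41: [7, 17, 23, 41, 43, 47]

Sorted: [7, 17, 23, 41, 43, 47]


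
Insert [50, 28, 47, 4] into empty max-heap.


Insert 50: [50]
Insert 28: [50, 28]
Insert 47: [50, 28, 47]
Insert 4: [50, 28, 47, 4]

Final heap: [50, 28, 47, 4]


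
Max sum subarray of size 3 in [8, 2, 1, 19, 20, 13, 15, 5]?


[0:3]: 11
[1:4]: 22
[2:5]: 40
[3:6]: 52
[4:7]: 48
[5:8]: 33

Max: 52 at [3:6]


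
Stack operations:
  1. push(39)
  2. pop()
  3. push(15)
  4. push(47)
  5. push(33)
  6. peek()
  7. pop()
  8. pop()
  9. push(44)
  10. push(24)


push(39) -> [39]
pop()->39, []
push(15) -> [15]
push(47) -> [15, 47]
push(33) -> [15, 47, 33]
peek()->33
pop()->33, [15, 47]
pop()->47, [15]
push(44) -> [15, 44]
push(24) -> [15, 44, 24]

Final stack: [15, 44, 24]


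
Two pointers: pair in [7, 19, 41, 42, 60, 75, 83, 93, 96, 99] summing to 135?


lo=0(7)+hi=9(99)=106
lo=1(19)+hi=9(99)=118
lo=2(41)+hi=9(99)=140
lo=2(41)+hi=8(96)=137
lo=2(41)+hi=7(93)=134
lo=3(42)+hi=7(93)=135

Yes: 42+93=135


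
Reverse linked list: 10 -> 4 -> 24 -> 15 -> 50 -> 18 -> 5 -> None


Step 1: curr=10, set curr.next=prev(None) | reversed so far: 10
Step 2: curr=4, set curr.next=prev(10) | reversed so far: 4 -> 10
Step 3: curr=24, set curr.next=prev(4) | reversed so far: 24 -> 4 -> 10
Step 4: curr=15, set curr.next=prev(24) | reversed so far: 15 -> 24 -> 4 -> 10
Step 5: curr=50, set curr.next=prev(15) | reversed so far: 50 -> 15 -> 24 -> 4 -> 10
Step 6: curr=18, set curr.next=prev(50) | reversed so far: 18 -> 50 -> 15 -> 24 -> 4 -> 10
Step 7: curr=5, set curr.next=prev(18) | reversed so far: 5 -> 18 -> 50 -> 15 -> 24 -> 4 -> 10

5 -> 18 -> 50 -> 15 -> 24 -> 4 -> 10 -> None


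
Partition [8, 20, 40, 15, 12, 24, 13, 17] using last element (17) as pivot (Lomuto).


Pivot: 17
  8 <= 17: advance i (no swap)
  15 <= 17: swap -> [8, 15, 40, 20, 12, 24, 13, 17]
  12 <= 17: swap -> [8, 15, 12, 20, 40, 24, 13, 17]
  13 <= 17: swap -> [8, 15, 12, 13, 40, 24, 20, 17]
Place pivot at 4: [8, 15, 12, 13, 17, 24, 20, 40]

Partitioned: [8, 15, 12, 13, 17, 24, 20, 40]


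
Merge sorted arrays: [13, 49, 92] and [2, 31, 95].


Take 2 from B
Take 13 from A
Take 31 from B
Take 49 from A
Take 92 from A

Merged: [2, 13, 31, 49, 92, 95]


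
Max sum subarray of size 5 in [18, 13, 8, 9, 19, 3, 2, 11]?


[0:5]: 67
[1:6]: 52
[2:7]: 41
[3:8]: 44

Max: 67 at [0:5]


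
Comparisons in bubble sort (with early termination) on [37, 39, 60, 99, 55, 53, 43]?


Algorithm: bubble sort (with early termination)
Input: [37, 39, 60, 99, 55, 53, 43]
Sorted: [37, 39, 43, 53, 55, 60, 99]

20


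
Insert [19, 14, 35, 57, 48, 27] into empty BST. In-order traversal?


Insert 19: root
Insert 14: L from 19
Insert 35: R from 19
Insert 57: R from 19 -> R from 35
Insert 48: R from 19 -> R from 35 -> L from 57
Insert 27: R from 19 -> L from 35

In-order: [14, 19, 27, 35, 48, 57]


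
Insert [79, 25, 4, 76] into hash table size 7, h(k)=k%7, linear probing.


Insert 79: h=2 -> slot 2
Insert 25: h=4 -> slot 4
Insert 4: h=4, 1 probes -> slot 5
Insert 76: h=6 -> slot 6

Table: [None, None, 79, None, 25, 4, 76]


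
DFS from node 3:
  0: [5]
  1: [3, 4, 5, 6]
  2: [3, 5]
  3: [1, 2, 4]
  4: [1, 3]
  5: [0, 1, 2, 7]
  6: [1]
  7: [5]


Visit 3, push [4, 2, 1]
Visit 1, push [6, 5, 4]
Visit 4, push []
Visit 5, push [7, 2, 0]
Visit 0, push []
Visit 2, push []
Visit 7, push []
Visit 6, push []

DFS order: [3, 1, 4, 5, 0, 2, 7, 6]


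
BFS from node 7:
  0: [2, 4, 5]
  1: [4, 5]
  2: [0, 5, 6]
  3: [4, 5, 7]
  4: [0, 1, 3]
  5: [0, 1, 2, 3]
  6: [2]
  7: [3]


Visit 7, enqueue [3]
Visit 3, enqueue [4, 5]
Visit 4, enqueue [0, 1]
Visit 5, enqueue [2]
Visit 0, enqueue []
Visit 1, enqueue []
Visit 2, enqueue [6]
Visit 6, enqueue []

BFS order: [7, 3, 4, 5, 0, 1, 2, 6]


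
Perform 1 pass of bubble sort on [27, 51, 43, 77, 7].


Initial: [27, 51, 43, 77, 7]
Pass 1: [27, 43, 51, 7, 77] (2 swaps)

After 1 pass: [27, 43, 51, 7, 77]


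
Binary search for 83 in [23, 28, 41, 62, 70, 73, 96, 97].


Step 1: lo=0, hi=7, mid=3, val=62
Step 2: lo=4, hi=7, mid=5, val=73
Step 3: lo=6, hi=7, mid=6, val=96

Not found


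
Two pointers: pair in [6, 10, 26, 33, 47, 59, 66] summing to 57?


lo=0(6)+hi=6(66)=72
lo=0(6)+hi=5(59)=65
lo=0(6)+hi=4(47)=53
lo=1(10)+hi=4(47)=57

Yes: 10+47=57


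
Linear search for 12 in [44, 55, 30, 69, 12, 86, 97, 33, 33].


i=0: 44!=12
i=1: 55!=12
i=2: 30!=12
i=3: 69!=12
i=4: 12==12 found!

Found at 4, 5 comps


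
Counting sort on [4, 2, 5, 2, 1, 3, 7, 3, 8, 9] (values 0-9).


Input: [4, 2, 5, 2, 1, 3, 7, 3, 8, 9]
Counts: [0, 1, 2, 2, 1, 1, 0, 1, 1, 1]

Sorted: [1, 2, 2, 3, 3, 4, 5, 7, 8, 9]


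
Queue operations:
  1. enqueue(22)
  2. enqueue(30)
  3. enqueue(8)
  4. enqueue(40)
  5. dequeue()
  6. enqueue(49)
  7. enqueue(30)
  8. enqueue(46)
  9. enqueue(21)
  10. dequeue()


enqueue(22) -> [22]
enqueue(30) -> [22, 30]
enqueue(8) -> [22, 30, 8]
enqueue(40) -> [22, 30, 8, 40]
dequeue()->22, [30, 8, 40]
enqueue(49) -> [30, 8, 40, 49]
enqueue(30) -> [30, 8, 40, 49, 30]
enqueue(46) -> [30, 8, 40, 49, 30, 46]
enqueue(21) -> [30, 8, 40, 49, 30, 46, 21]
dequeue()->30, [8, 40, 49, 30, 46, 21]

Final queue: [8, 40, 49, 30, 46, 21]


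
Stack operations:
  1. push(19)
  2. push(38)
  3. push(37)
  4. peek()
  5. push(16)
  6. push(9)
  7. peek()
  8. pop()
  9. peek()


push(19) -> [19]
push(38) -> [19, 38]
push(37) -> [19, 38, 37]
peek()->37
push(16) -> [19, 38, 37, 16]
push(9) -> [19, 38, 37, 16, 9]
peek()->9
pop()->9, [19, 38, 37, 16]
peek()->16

Final stack: [19, 38, 37, 16]


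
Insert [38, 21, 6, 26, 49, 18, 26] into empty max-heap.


Insert 38: [38]
Insert 21: [38, 21]
Insert 6: [38, 21, 6]
Insert 26: [38, 26, 6, 21]
Insert 49: [49, 38, 6, 21, 26]
Insert 18: [49, 38, 18, 21, 26, 6]
Insert 26: [49, 38, 26, 21, 26, 6, 18]

Final heap: [49, 38, 26, 21, 26, 6, 18]


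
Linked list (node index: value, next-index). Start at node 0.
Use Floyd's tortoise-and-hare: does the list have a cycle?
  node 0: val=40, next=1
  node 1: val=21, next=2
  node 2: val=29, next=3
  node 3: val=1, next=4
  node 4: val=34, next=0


Floyd's tortoise (slow, +1) and hare (fast, +2):
  init: slow=0, fast=0
  step 1: slow=1, fast=2
  step 2: slow=2, fast=4
  step 3: slow=3, fast=1
  step 4: slow=4, fast=3
  step 5: slow=0, fast=0
  slow == fast at node 0: cycle detected

Cycle: yes


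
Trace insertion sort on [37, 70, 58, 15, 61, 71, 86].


Initial: [37, 70, 58, 15, 61, 71, 86]
Insert 70: [37, 70, 58, 15, 61, 71, 86]
Insert 58: [37, 58, 70, 15, 61, 71, 86]
Insert 15: [15, 37, 58, 70, 61, 71, 86]
Insert 61: [15, 37, 58, 61, 70, 71, 86]
Insert 71: [15, 37, 58, 61, 70, 71, 86]
Insert 86: [15, 37, 58, 61, 70, 71, 86]

Sorted: [15, 37, 58, 61, 70, 71, 86]


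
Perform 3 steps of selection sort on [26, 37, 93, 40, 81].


Initial: [26, 37, 93, 40, 81]
Step 1: min=26 at 0
  Swap: [26, 37, 93, 40, 81]
Step 2: min=37 at 1
  Swap: [26, 37, 93, 40, 81]
Step 3: min=40 at 3
  Swap: [26, 37, 40, 93, 81]

After 3 steps: [26, 37, 40, 93, 81]


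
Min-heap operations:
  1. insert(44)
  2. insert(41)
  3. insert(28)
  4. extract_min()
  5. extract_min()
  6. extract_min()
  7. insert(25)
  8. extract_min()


insert(44) -> [44]
insert(41) -> [41, 44]
insert(28) -> [28, 44, 41]
extract_min()->28, [41, 44]
extract_min()->41, [44]
extract_min()->44, []
insert(25) -> [25]
extract_min()->25, []

Final heap: []


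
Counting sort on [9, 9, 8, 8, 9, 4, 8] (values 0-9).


Input: [9, 9, 8, 8, 9, 4, 8]
Counts: [0, 0, 0, 0, 1, 0, 0, 0, 3, 3]

Sorted: [4, 8, 8, 8, 9, 9, 9]


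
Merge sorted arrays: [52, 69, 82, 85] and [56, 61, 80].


Take 52 from A
Take 56 from B
Take 61 from B
Take 69 from A
Take 80 from B

Merged: [52, 56, 61, 69, 80, 82, 85]


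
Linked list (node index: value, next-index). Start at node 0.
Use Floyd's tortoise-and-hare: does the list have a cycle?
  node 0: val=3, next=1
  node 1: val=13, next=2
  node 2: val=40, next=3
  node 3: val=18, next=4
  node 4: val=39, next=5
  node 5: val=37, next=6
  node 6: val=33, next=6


Floyd's tortoise (slow, +1) and hare (fast, +2):
  init: slow=0, fast=0
  step 1: slow=1, fast=2
  step 2: slow=2, fast=4
  step 3: slow=3, fast=6
  step 4: slow=4, fast=6
  step 5: slow=5, fast=6
  step 6: slow=6, fast=6
  slow == fast at node 6: cycle detected

Cycle: yes


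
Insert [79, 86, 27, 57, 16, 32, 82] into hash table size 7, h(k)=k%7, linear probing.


Insert 79: h=2 -> slot 2
Insert 86: h=2, 1 probes -> slot 3
Insert 27: h=6 -> slot 6
Insert 57: h=1 -> slot 1
Insert 16: h=2, 2 probes -> slot 4
Insert 32: h=4, 1 probes -> slot 5
Insert 82: h=5, 2 probes -> slot 0

Table: [82, 57, 79, 86, 16, 32, 27]


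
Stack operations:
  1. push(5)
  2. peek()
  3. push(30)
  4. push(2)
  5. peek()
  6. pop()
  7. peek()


push(5) -> [5]
peek()->5
push(30) -> [5, 30]
push(2) -> [5, 30, 2]
peek()->2
pop()->2, [5, 30]
peek()->30

Final stack: [5, 30]


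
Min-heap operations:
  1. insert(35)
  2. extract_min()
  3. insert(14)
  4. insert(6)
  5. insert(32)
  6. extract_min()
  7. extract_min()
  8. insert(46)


insert(35) -> [35]
extract_min()->35, []
insert(14) -> [14]
insert(6) -> [6, 14]
insert(32) -> [6, 14, 32]
extract_min()->6, [14, 32]
extract_min()->14, [32]
insert(46) -> [32, 46]

Final heap: [32, 46]


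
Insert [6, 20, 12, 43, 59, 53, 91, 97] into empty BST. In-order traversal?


Insert 6: root
Insert 20: R from 6
Insert 12: R from 6 -> L from 20
Insert 43: R from 6 -> R from 20
Insert 59: R from 6 -> R from 20 -> R from 43
Insert 53: R from 6 -> R from 20 -> R from 43 -> L from 59
Insert 91: R from 6 -> R from 20 -> R from 43 -> R from 59
Insert 97: R from 6 -> R from 20 -> R from 43 -> R from 59 -> R from 91

In-order: [6, 12, 20, 43, 53, 59, 91, 97]


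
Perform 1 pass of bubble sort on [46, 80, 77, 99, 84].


Initial: [46, 80, 77, 99, 84]
Pass 1: [46, 77, 80, 84, 99] (2 swaps)

After 1 pass: [46, 77, 80, 84, 99]


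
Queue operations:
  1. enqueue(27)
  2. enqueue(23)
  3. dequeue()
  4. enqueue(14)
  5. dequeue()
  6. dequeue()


enqueue(27) -> [27]
enqueue(23) -> [27, 23]
dequeue()->27, [23]
enqueue(14) -> [23, 14]
dequeue()->23, [14]
dequeue()->14, []

Final queue: []


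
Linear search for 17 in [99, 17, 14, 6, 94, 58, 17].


i=0: 99!=17
i=1: 17==17 found!

Found at 1, 2 comps


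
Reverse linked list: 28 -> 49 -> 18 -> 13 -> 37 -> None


Step 1: curr=28, set curr.next=prev(None) | reversed so far: 28
Step 2: curr=49, set curr.next=prev(28) | reversed so far: 49 -> 28
Step 3: curr=18, set curr.next=prev(49) | reversed so far: 18 -> 49 -> 28
Step 4: curr=13, set curr.next=prev(18) | reversed so far: 13 -> 18 -> 49 -> 28
Step 5: curr=37, set curr.next=prev(13) | reversed so far: 37 -> 13 -> 18 -> 49 -> 28

37 -> 13 -> 18 -> 49 -> 28 -> None


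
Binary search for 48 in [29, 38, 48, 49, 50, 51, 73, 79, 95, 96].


Step 1: lo=0, hi=9, mid=4, val=50
Step 2: lo=0, hi=3, mid=1, val=38
Step 3: lo=2, hi=3, mid=2, val=48

Found at index 2


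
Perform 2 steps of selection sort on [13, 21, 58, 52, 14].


Initial: [13, 21, 58, 52, 14]
Step 1: min=13 at 0
  Swap: [13, 21, 58, 52, 14]
Step 2: min=14 at 4
  Swap: [13, 14, 58, 52, 21]

After 2 steps: [13, 14, 58, 52, 21]


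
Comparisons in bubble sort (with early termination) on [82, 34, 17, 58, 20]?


Algorithm: bubble sort (with early termination)
Input: [82, 34, 17, 58, 20]
Sorted: [17, 20, 34, 58, 82]

10


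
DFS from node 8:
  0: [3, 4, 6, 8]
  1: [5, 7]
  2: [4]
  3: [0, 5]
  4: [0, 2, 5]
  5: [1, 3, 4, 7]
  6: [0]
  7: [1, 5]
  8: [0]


Visit 8, push [0]
Visit 0, push [6, 4, 3]
Visit 3, push [5]
Visit 5, push [7, 4, 1]
Visit 1, push [7]
Visit 7, push []
Visit 4, push [2]
Visit 2, push []
Visit 6, push []

DFS order: [8, 0, 3, 5, 1, 7, 4, 2, 6]


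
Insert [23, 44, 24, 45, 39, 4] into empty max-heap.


Insert 23: [23]
Insert 44: [44, 23]
Insert 24: [44, 23, 24]
Insert 45: [45, 44, 24, 23]
Insert 39: [45, 44, 24, 23, 39]
Insert 4: [45, 44, 24, 23, 39, 4]

Final heap: [45, 44, 24, 23, 39, 4]


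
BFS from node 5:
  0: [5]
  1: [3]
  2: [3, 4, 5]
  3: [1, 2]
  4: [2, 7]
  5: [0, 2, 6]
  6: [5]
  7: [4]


Visit 5, enqueue [0, 2, 6]
Visit 0, enqueue []
Visit 2, enqueue [3, 4]
Visit 6, enqueue []
Visit 3, enqueue [1]
Visit 4, enqueue [7]
Visit 1, enqueue []
Visit 7, enqueue []

BFS order: [5, 0, 2, 6, 3, 4, 1, 7]


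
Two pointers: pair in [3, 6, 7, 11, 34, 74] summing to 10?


lo=0(3)+hi=5(74)=77
lo=0(3)+hi=4(34)=37
lo=0(3)+hi=3(11)=14
lo=0(3)+hi=2(7)=10

Yes: 3+7=10


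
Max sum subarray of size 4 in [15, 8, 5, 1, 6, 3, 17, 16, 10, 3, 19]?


[0:4]: 29
[1:5]: 20
[2:6]: 15
[3:7]: 27
[4:8]: 42
[5:9]: 46
[6:10]: 46
[7:11]: 48

Max: 48 at [7:11]


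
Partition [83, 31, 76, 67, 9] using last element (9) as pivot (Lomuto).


Pivot: 9
Place pivot at 0: [9, 31, 76, 67, 83]

Partitioned: [9, 31, 76, 67, 83]


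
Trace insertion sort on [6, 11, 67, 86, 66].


Initial: [6, 11, 67, 86, 66]
Insert 11: [6, 11, 67, 86, 66]
Insert 67: [6, 11, 67, 86, 66]
Insert 86: [6, 11, 67, 86, 66]
Insert 66: [6, 11, 66, 67, 86]

Sorted: [6, 11, 66, 67, 86]


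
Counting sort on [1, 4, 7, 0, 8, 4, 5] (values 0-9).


Input: [1, 4, 7, 0, 8, 4, 5]
Counts: [1, 1, 0, 0, 2, 1, 0, 1, 1, 0]

Sorted: [0, 1, 4, 4, 5, 7, 8]


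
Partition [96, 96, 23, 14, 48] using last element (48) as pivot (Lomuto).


Pivot: 48
  23 <= 48: swap -> [23, 96, 96, 14, 48]
  14 <= 48: swap -> [23, 14, 96, 96, 48]
Place pivot at 2: [23, 14, 48, 96, 96]

Partitioned: [23, 14, 48, 96, 96]


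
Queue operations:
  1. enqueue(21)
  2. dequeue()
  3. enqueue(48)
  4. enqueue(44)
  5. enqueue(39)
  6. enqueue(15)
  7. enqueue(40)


enqueue(21) -> [21]
dequeue()->21, []
enqueue(48) -> [48]
enqueue(44) -> [48, 44]
enqueue(39) -> [48, 44, 39]
enqueue(15) -> [48, 44, 39, 15]
enqueue(40) -> [48, 44, 39, 15, 40]

Final queue: [48, 44, 39, 15, 40]


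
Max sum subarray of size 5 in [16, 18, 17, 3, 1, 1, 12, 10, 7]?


[0:5]: 55
[1:6]: 40
[2:7]: 34
[3:8]: 27
[4:9]: 31

Max: 55 at [0:5]


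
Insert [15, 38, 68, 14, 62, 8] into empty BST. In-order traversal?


Insert 15: root
Insert 38: R from 15
Insert 68: R from 15 -> R from 38
Insert 14: L from 15
Insert 62: R from 15 -> R from 38 -> L from 68
Insert 8: L from 15 -> L from 14

In-order: [8, 14, 15, 38, 62, 68]


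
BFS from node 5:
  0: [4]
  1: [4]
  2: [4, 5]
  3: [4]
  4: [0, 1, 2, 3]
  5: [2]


Visit 5, enqueue [2]
Visit 2, enqueue [4]
Visit 4, enqueue [0, 1, 3]
Visit 0, enqueue []
Visit 1, enqueue []
Visit 3, enqueue []

BFS order: [5, 2, 4, 0, 1, 3]


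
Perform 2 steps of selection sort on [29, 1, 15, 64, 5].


Initial: [29, 1, 15, 64, 5]
Step 1: min=1 at 1
  Swap: [1, 29, 15, 64, 5]
Step 2: min=5 at 4
  Swap: [1, 5, 15, 64, 29]

After 2 steps: [1, 5, 15, 64, 29]


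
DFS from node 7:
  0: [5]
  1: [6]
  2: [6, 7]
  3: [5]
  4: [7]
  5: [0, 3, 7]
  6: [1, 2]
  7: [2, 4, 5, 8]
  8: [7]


Visit 7, push [8, 5, 4, 2]
Visit 2, push [6]
Visit 6, push [1]
Visit 1, push []
Visit 4, push []
Visit 5, push [3, 0]
Visit 0, push []
Visit 3, push []
Visit 8, push []

DFS order: [7, 2, 6, 1, 4, 5, 0, 3, 8]


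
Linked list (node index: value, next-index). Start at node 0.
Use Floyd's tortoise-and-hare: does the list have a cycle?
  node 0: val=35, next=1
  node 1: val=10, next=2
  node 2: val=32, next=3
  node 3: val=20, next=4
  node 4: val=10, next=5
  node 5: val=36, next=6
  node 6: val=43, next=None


Floyd's tortoise (slow, +1) and hare (fast, +2):
  init: slow=0, fast=0
  step 1: slow=1, fast=2
  step 2: slow=2, fast=4
  step 3: slow=3, fast=6
  step 4: fast -> None, no cycle

Cycle: no


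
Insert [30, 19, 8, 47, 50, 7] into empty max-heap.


Insert 30: [30]
Insert 19: [30, 19]
Insert 8: [30, 19, 8]
Insert 47: [47, 30, 8, 19]
Insert 50: [50, 47, 8, 19, 30]
Insert 7: [50, 47, 8, 19, 30, 7]

Final heap: [50, 47, 8, 19, 30, 7]


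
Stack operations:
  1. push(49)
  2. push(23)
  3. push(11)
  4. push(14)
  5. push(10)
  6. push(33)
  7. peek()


push(49) -> [49]
push(23) -> [49, 23]
push(11) -> [49, 23, 11]
push(14) -> [49, 23, 11, 14]
push(10) -> [49, 23, 11, 14, 10]
push(33) -> [49, 23, 11, 14, 10, 33]
peek()->33

Final stack: [49, 23, 11, 14, 10, 33]


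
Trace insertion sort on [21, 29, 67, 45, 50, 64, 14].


Initial: [21, 29, 67, 45, 50, 64, 14]
Insert 29: [21, 29, 67, 45, 50, 64, 14]
Insert 67: [21, 29, 67, 45, 50, 64, 14]
Insert 45: [21, 29, 45, 67, 50, 64, 14]
Insert 50: [21, 29, 45, 50, 67, 64, 14]
Insert 64: [21, 29, 45, 50, 64, 67, 14]
Insert 14: [14, 21, 29, 45, 50, 64, 67]

Sorted: [14, 21, 29, 45, 50, 64, 67]


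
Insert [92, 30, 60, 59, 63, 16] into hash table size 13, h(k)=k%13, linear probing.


Insert 92: h=1 -> slot 1
Insert 30: h=4 -> slot 4
Insert 60: h=8 -> slot 8
Insert 59: h=7 -> slot 7
Insert 63: h=11 -> slot 11
Insert 16: h=3 -> slot 3

Table: [None, 92, None, 16, 30, None, None, 59, 60, None, None, 63, None]


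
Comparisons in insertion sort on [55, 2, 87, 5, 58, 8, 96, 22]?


Algorithm: insertion sort
Input: [55, 2, 87, 5, 58, 8, 96, 22]
Sorted: [2, 5, 8, 22, 55, 58, 87, 96]

17


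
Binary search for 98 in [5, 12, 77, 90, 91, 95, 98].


Step 1: lo=0, hi=6, mid=3, val=90
Step 2: lo=4, hi=6, mid=5, val=95
Step 3: lo=6, hi=6, mid=6, val=98

Found at index 6


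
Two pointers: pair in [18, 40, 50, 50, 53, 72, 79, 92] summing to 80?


lo=0(18)+hi=7(92)=110
lo=0(18)+hi=6(79)=97
lo=0(18)+hi=5(72)=90
lo=0(18)+hi=4(53)=71
lo=1(40)+hi=4(53)=93
lo=1(40)+hi=3(50)=90
lo=1(40)+hi=2(50)=90

No pair found


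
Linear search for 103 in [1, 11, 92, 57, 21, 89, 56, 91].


i=0: 1!=103
i=1: 11!=103
i=2: 92!=103
i=3: 57!=103
i=4: 21!=103
i=5: 89!=103
i=6: 56!=103
i=7: 91!=103

Not found, 8 comps


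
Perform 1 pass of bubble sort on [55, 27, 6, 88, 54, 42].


Initial: [55, 27, 6, 88, 54, 42]
Pass 1: [27, 6, 55, 54, 42, 88] (4 swaps)

After 1 pass: [27, 6, 55, 54, 42, 88]


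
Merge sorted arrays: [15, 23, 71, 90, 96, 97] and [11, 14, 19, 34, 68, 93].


Take 11 from B
Take 14 from B
Take 15 from A
Take 19 from B
Take 23 from A
Take 34 from B
Take 68 from B
Take 71 from A
Take 90 from A
Take 93 from B

Merged: [11, 14, 15, 19, 23, 34, 68, 71, 90, 93, 96, 97]


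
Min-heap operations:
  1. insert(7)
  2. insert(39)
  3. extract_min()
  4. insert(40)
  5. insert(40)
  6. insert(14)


insert(7) -> [7]
insert(39) -> [7, 39]
extract_min()->7, [39]
insert(40) -> [39, 40]
insert(40) -> [39, 40, 40]
insert(14) -> [14, 39, 40, 40]

Final heap: [14, 39, 40, 40]


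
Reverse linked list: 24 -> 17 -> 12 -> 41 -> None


Step 1: curr=24, set curr.next=prev(None) | reversed so far: 24
Step 2: curr=17, set curr.next=prev(24) | reversed so far: 17 -> 24
Step 3: curr=12, set curr.next=prev(17) | reversed so far: 12 -> 17 -> 24
Step 4: curr=41, set curr.next=prev(12) | reversed so far: 41 -> 12 -> 17 -> 24

41 -> 12 -> 17 -> 24 -> None


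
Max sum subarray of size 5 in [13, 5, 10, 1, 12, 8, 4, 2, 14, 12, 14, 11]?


[0:5]: 41
[1:6]: 36
[2:7]: 35
[3:8]: 27
[4:9]: 40
[5:10]: 40
[6:11]: 46
[7:12]: 53

Max: 53 at [7:12]


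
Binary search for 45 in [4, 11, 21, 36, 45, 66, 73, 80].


Step 1: lo=0, hi=7, mid=3, val=36
Step 2: lo=4, hi=7, mid=5, val=66
Step 3: lo=4, hi=4, mid=4, val=45

Found at index 4


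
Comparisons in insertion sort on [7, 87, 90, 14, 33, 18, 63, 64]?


Algorithm: insertion sort
Input: [7, 87, 90, 14, 33, 18, 63, 64]
Sorted: [7, 14, 18, 33, 63, 64, 87, 90]

18


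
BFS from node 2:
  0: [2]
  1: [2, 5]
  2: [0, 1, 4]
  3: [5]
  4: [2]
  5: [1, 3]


Visit 2, enqueue [0, 1, 4]
Visit 0, enqueue []
Visit 1, enqueue [5]
Visit 4, enqueue []
Visit 5, enqueue [3]
Visit 3, enqueue []

BFS order: [2, 0, 1, 4, 5, 3]


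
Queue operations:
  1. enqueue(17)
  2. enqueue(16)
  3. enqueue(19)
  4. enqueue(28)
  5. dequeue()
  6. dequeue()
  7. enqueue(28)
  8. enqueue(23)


enqueue(17) -> [17]
enqueue(16) -> [17, 16]
enqueue(19) -> [17, 16, 19]
enqueue(28) -> [17, 16, 19, 28]
dequeue()->17, [16, 19, 28]
dequeue()->16, [19, 28]
enqueue(28) -> [19, 28, 28]
enqueue(23) -> [19, 28, 28, 23]

Final queue: [19, 28, 28, 23]


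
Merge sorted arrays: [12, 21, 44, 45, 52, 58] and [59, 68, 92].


Take 12 from A
Take 21 from A
Take 44 from A
Take 45 from A
Take 52 from A
Take 58 from A

Merged: [12, 21, 44, 45, 52, 58, 59, 68, 92]


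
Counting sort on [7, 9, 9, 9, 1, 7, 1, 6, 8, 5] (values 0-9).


Input: [7, 9, 9, 9, 1, 7, 1, 6, 8, 5]
Counts: [0, 2, 0, 0, 0, 1, 1, 2, 1, 3]

Sorted: [1, 1, 5, 6, 7, 7, 8, 9, 9, 9]


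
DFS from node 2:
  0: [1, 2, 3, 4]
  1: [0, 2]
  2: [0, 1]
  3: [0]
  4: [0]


Visit 2, push [1, 0]
Visit 0, push [4, 3, 1]
Visit 1, push []
Visit 3, push []
Visit 4, push []

DFS order: [2, 0, 1, 3, 4]


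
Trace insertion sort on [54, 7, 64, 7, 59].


Initial: [54, 7, 64, 7, 59]
Insert 7: [7, 54, 64, 7, 59]
Insert 64: [7, 54, 64, 7, 59]
Insert 7: [7, 7, 54, 64, 59]
Insert 59: [7, 7, 54, 59, 64]

Sorted: [7, 7, 54, 59, 64]


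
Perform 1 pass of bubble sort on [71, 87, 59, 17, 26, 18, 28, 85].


Initial: [71, 87, 59, 17, 26, 18, 28, 85]
Pass 1: [71, 59, 17, 26, 18, 28, 85, 87] (6 swaps)

After 1 pass: [71, 59, 17, 26, 18, 28, 85, 87]


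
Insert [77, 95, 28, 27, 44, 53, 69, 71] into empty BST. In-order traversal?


Insert 77: root
Insert 95: R from 77
Insert 28: L from 77
Insert 27: L from 77 -> L from 28
Insert 44: L from 77 -> R from 28
Insert 53: L from 77 -> R from 28 -> R from 44
Insert 69: L from 77 -> R from 28 -> R from 44 -> R from 53
Insert 71: L from 77 -> R from 28 -> R from 44 -> R from 53 -> R from 69

In-order: [27, 28, 44, 53, 69, 71, 77, 95]
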